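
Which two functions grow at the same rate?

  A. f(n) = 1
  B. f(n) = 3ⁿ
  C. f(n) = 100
A and C

Examining each function:
  A. 1 is O(1)
  B. 3ⁿ is O(3ⁿ)
  C. 100 is O(1)

Functions A and C both have the same complexity class.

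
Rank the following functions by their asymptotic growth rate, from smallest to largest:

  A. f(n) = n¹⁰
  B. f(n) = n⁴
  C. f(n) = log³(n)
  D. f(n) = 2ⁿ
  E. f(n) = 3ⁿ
C < B < A < D < E

Comparing growth rates:
C = log³(n) is O(log³ n)
B = n⁴ is O(n⁴)
A = n¹⁰ is O(n¹⁰)
D = 2ⁿ is O(2ⁿ)
E = 3ⁿ is O(3ⁿ)

Therefore, the order from slowest to fastest is: C < B < A < D < E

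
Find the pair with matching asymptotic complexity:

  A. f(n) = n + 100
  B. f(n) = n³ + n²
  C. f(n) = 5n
A and C

Examining each function:
  A. n + 100 is O(n)
  B. n³ + n² is O(n³)
  C. 5n is O(n)

Functions A and C both have the same complexity class.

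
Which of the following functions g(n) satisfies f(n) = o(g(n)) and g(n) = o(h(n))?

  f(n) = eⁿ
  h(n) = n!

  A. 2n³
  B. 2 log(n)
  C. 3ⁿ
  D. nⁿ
C

We need g(n) with eⁿ = o(g(n)) and g(n) = o(n!), i.e. O(eⁿ) ≺ g ≺ O(n!).
Check each option:
  A. 2n³ — O(n³) does not grow strictly faster than f(n)
  B. 2 log(n) — O(log n) does not grow strictly faster than f(n)
  C. 3ⁿ — O(3ⁿ) is strictly between O(eⁿ) and O(n!) ✓
  D. nⁿ — O(nⁿ) does not grow strictly slower than h(n)

Only option C (3ⁿ) lies strictly between.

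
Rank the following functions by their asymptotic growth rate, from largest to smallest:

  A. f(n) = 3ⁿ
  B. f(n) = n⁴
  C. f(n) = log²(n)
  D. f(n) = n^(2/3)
A > B > D > C

Comparing growth rates:
A = 3ⁿ is O(3ⁿ)
B = n⁴ is O(n⁴)
D = n^(2/3) is O(n^(2/3))
C = log²(n) is O(log² n)

Therefore, the order from fastest to slowest is: A > B > D > C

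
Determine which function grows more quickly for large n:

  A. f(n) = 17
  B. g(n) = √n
B

f(n) = 17 is O(1), while g(n) = √n is O(√n).
Since O(√n) grows faster than O(1), g(n) dominates.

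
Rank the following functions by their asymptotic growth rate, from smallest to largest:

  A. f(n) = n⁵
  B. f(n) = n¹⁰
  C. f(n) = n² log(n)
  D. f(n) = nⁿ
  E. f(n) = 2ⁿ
C < A < B < E < D

Comparing growth rates:
C = n² log(n) is O(n² log n)
A = n⁵ is O(n⁵)
B = n¹⁰ is O(n¹⁰)
E = 2ⁿ is O(2ⁿ)
D = nⁿ is O(nⁿ)

Therefore, the order from slowest to fastest is: C < A < B < E < D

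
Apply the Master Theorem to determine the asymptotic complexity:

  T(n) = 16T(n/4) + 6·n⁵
Θ(n⁵)

Master Theorem: a = 16, b = 4, f(n) = 6·n⁵.
Compute the critical exponent d = log₄(16) = 2.
Compare f(n) = Θ(n⁵) against n^d:
  k = 5 > d = 2, so f(n) = Ω(n^(d+ε)) — Case 3.
  Regularity: a·(n/b)^5/n^5 = a/b^5 = 16/1024 < 1 ✓.
  The top-level work dominates: T(n) = Θ(f(n)) = Θ(n⁵).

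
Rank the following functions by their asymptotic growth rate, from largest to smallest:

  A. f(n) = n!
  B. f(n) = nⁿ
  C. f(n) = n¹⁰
B > A > C

Comparing growth rates:
B = nⁿ is O(nⁿ)
A = n! is O(n!)
C = n¹⁰ is O(n¹⁰)

Therefore, the order from fastest to slowest is: B > A > C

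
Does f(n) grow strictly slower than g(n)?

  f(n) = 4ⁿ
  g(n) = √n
False

f(n) = 4ⁿ is O(4ⁿ), and g(n) = √n is O(√n).
Since O(4ⁿ) grows faster than or equal to O(√n), f(n) = o(g(n)) is false.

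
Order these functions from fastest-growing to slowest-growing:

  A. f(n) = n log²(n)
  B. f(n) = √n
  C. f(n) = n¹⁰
C > A > B

Comparing growth rates:
C = n¹⁰ is O(n¹⁰)
A = n log²(n) is O(n log² n)
B = √n is O(√n)

Therefore, the order from fastest to slowest is: C > A > B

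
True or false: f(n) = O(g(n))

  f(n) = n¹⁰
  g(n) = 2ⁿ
True

f(n) = n¹⁰ is O(n¹⁰), and g(n) = 2ⁿ is O(2ⁿ).
Since O(n¹⁰) ⊆ O(2ⁿ) (f grows no faster than g), f(n) = O(g(n)) is true.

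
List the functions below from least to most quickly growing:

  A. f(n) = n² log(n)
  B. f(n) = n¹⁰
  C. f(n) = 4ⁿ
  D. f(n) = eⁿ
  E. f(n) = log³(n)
E < A < B < D < C

Comparing growth rates:
E = log³(n) is O(log³ n)
A = n² log(n) is O(n² log n)
B = n¹⁰ is O(n¹⁰)
D = eⁿ is O(eⁿ)
C = 4ⁿ is O(4ⁿ)

Therefore, the order from slowest to fastest is: E < A < B < D < C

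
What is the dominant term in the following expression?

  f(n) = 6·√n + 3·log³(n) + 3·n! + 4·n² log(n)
3·n!

Looking at each term:
  - 6·√n is O(√n)
  - 3·log³(n) is O(log³ n)
  - 3·n! is O(n!)
  - 4·n² log(n) is O(n² log n)

The term 3·n! (O(n!)) grows fastest and dominates all others.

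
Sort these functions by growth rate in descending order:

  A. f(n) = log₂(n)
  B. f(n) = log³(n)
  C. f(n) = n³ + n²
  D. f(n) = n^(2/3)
C > D > B > A

Comparing growth rates:
C = n³ + n² is O(n³)
D = n^(2/3) is O(n^(2/3))
B = log³(n) is O(log³ n)
A = log₂(n) is O(log n)

Therefore, the order from fastest to slowest is: C > D > B > A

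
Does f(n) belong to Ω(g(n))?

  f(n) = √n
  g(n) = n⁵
False

f(n) = √n is O(√n), and g(n) = n⁵ is O(n⁵).
Since O(√n) grows slower than O(n⁵), f(n) = Ω(g(n)) is false.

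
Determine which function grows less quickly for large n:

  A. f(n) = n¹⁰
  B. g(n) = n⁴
B

f(n) = n¹⁰ is O(n¹⁰), while g(n) = n⁴ is O(n⁴).
Since O(n⁴) grows slower than O(n¹⁰), g(n) is dominated.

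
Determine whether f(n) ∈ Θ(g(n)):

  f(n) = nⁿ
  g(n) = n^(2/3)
False

f(n) = nⁿ is O(nⁿ), and g(n) = n^(2/3) is O(n^(2/3)).
Since they have different growth rates, f(n) = Θ(g(n)) is false.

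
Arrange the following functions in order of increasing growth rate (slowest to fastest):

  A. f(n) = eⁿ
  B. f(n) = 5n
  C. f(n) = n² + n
B < C < A

Comparing growth rates:
B = 5n is O(n)
C = n² + n is O(n²)
A = eⁿ is O(eⁿ)

Therefore, the order from slowest to fastest is: B < C < A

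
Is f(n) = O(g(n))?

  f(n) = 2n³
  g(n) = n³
True

f(n) = 2n³ and g(n) = n³ are both O(n³).
Big-O permits equal growth rates (f ≤ c·g for some c), so f(n) = O(g(n)) is true.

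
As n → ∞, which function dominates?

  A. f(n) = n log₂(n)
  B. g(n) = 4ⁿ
B

f(n) = n log₂(n) is O(n log n), while g(n) = 4ⁿ is O(4ⁿ).
Since O(4ⁿ) grows faster than O(n log n), g(n) dominates.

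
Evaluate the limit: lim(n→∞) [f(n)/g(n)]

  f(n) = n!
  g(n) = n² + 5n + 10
∞

Since n! (O(n!)) grows faster than n² + 5n + 10 (O(n²)),
the ratio f(n)/g(n) → ∞ as n → ∞.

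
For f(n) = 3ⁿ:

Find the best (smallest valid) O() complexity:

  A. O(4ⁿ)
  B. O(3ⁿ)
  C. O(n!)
B

f(n) = 3ⁿ is O(3ⁿ).
All listed options are valid Big-O bounds (upper bounds),
but O(3ⁿ) is the tightest (smallest valid bound).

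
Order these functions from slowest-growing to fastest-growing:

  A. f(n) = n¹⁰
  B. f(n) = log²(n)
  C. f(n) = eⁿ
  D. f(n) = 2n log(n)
B < D < A < C

Comparing growth rates:
B = log²(n) is O(log² n)
D = 2n log(n) is O(n log n)
A = n¹⁰ is O(n¹⁰)
C = eⁿ is O(eⁿ)

Therefore, the order from slowest to fastest is: B < D < A < C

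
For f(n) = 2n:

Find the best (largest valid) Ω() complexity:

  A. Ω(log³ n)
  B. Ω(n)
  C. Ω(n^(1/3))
B

f(n) = 2n is Ω(n).
All listed options are valid Big-Ω bounds (lower bounds),
but Ω(n) is the tightest (largest valid bound).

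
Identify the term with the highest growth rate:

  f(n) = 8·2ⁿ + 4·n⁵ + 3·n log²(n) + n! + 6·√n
n!

Looking at each term:
  - 8·2ⁿ is O(2ⁿ)
  - 4·n⁵ is O(n⁵)
  - 3·n log²(n) is O(n log² n)
  - n! is O(n!)
  - 6·√n is O(√n)

The term n! (O(n!)) grows fastest and dominates all others.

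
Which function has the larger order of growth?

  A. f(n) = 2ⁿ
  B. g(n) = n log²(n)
A

f(n) = 2ⁿ is O(2ⁿ), while g(n) = n log²(n) is O(n log² n).
Since O(2ⁿ) grows faster than O(n log² n), f(n) dominates.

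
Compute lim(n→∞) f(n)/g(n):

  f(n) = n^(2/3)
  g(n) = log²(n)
∞

Since n^(2/3) (O(n^(2/3))) grows faster than log²(n) (O(log² n)),
the ratio f(n)/g(n) → ∞ as n → ∞.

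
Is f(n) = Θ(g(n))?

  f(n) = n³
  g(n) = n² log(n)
False

f(n) = n³ is O(n³), and g(n) = n² log(n) is O(n² log n).
Since they have different growth rates, f(n) = Θ(g(n)) is false.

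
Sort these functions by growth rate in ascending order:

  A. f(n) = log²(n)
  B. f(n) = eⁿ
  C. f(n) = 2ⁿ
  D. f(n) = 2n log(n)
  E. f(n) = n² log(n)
A < D < E < C < B

Comparing growth rates:
A = log²(n) is O(log² n)
D = 2n log(n) is O(n log n)
E = n² log(n) is O(n² log n)
C = 2ⁿ is O(2ⁿ)
B = eⁿ is O(eⁿ)

Therefore, the order from slowest to fastest is: A < D < E < C < B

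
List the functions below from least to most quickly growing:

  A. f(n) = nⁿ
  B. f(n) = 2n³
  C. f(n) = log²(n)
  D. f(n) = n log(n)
C < D < B < A

Comparing growth rates:
C = log²(n) is O(log² n)
D = n log(n) is O(n log n)
B = 2n³ is O(n³)
A = nⁿ is O(nⁿ)

Therefore, the order from slowest to fastest is: C < D < B < A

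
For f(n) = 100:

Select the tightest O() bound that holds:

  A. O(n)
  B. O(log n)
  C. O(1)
C

f(n) = 100 is O(1).
All listed options are valid Big-O bounds (upper bounds),
but O(1) is the tightest (smallest valid bound).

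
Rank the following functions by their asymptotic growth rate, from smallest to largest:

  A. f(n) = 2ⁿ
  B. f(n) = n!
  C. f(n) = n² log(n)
C < A < B

Comparing growth rates:
C = n² log(n) is O(n² log n)
A = 2ⁿ is O(2ⁿ)
B = n! is O(n!)

Therefore, the order from slowest to fastest is: C < A < B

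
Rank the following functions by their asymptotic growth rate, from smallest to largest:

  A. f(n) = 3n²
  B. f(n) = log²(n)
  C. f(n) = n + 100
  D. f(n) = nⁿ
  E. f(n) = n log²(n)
B < C < E < A < D

Comparing growth rates:
B = log²(n) is O(log² n)
C = n + 100 is O(n)
E = n log²(n) is O(n log² n)
A = 3n² is O(n²)
D = nⁿ is O(nⁿ)

Therefore, the order from slowest to fastest is: B < C < E < A < D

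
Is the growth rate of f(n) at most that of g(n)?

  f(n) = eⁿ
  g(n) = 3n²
False

f(n) = eⁿ is O(eⁿ), and g(n) = 3n² is O(n²).
Since O(eⁿ) grows faster than O(n²), f(n) = O(g(n)) is false.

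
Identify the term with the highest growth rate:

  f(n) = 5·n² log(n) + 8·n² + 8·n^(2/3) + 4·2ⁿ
4·2ⁿ

Looking at each term:
  - 5·n² log(n) is O(n² log n)
  - 8·n² is O(n²)
  - 8·n^(2/3) is O(n^(2/3))
  - 4·2ⁿ is O(2ⁿ)

The term 4·2ⁿ (O(2ⁿ)) grows fastest and dominates all others.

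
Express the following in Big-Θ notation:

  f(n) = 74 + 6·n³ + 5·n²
Θ(n³)

Order the terms by growth rate: 74 ≺ 5·n² ≺ 6·n³.
The fastest-growing term 6·n³ dominates as n → ∞; dropping its constant factor gives Θ(n³).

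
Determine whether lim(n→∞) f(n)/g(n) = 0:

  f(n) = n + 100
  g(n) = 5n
False

f(n) = n + 100 is O(n), and g(n) = 5n is O(n).
Since they have the same growth rate, f(n) = o(g(n)) is false.
(f = o(g) requires f to grow strictly slower, not equal.)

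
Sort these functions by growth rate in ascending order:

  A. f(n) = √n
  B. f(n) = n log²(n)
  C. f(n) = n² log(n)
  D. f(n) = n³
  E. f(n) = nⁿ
A < B < C < D < E

Comparing growth rates:
A = √n is O(√n)
B = n log²(n) is O(n log² n)
C = n² log(n) is O(n² log n)
D = n³ is O(n³)
E = nⁿ is O(nⁿ)

Therefore, the order from slowest to fastest is: A < B < C < D < E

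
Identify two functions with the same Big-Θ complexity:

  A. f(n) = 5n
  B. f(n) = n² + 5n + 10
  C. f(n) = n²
B and C

Examining each function:
  A. 5n is O(n)
  B. n² + 5n + 10 is O(n²)
  C. n² is O(n²)

Functions B and C both have the same complexity class.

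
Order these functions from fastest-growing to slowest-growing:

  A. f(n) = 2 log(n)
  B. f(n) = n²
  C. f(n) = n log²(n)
B > C > A

Comparing growth rates:
B = n² is O(n²)
C = n log²(n) is O(n log² n)
A = 2 log(n) is O(log n)

Therefore, the order from fastest to slowest is: B > C > A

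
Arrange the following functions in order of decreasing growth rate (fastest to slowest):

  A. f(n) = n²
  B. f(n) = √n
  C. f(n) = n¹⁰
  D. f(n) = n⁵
C > D > A > B

Comparing growth rates:
C = n¹⁰ is O(n¹⁰)
D = n⁵ is O(n⁵)
A = n² is O(n²)
B = √n is O(√n)

Therefore, the order from fastest to slowest is: C > D > A > B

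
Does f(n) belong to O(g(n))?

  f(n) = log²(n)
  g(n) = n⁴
True

f(n) = log²(n) is O(log² n), and g(n) = n⁴ is O(n⁴).
Since O(log² n) ⊆ O(n⁴) (f grows no faster than g), f(n) = O(g(n)) is true.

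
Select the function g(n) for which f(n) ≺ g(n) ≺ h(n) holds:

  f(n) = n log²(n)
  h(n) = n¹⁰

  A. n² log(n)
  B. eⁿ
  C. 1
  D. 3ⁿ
A

We need g(n) with n log²(n) = o(g(n)) and g(n) = o(n¹⁰), i.e. O(n log² n) ≺ g ≺ O(n¹⁰).
Check each option:
  A. n² log(n) — O(n² log n) is strictly between O(n log² n) and O(n¹⁰) ✓
  B. eⁿ — O(eⁿ) does not grow strictly slower than h(n)
  C. 1 — O(1) does not grow strictly faster than f(n)
  D. 3ⁿ — O(3ⁿ) does not grow strictly slower than h(n)

Only option A (n² log(n)) lies strictly between.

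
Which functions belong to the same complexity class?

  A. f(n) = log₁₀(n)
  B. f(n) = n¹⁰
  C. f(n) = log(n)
A and C

Examining each function:
  A. log₁₀(n) is O(log n)
  B. n¹⁰ is O(n¹⁰)
  C. log(n) is O(log n)

Functions A and C both have the same complexity class.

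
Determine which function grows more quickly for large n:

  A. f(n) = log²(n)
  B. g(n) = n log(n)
B

f(n) = log²(n) is O(log² n), while g(n) = n log(n) is O(n log n).
Since O(n log n) grows faster than O(log² n), g(n) dominates.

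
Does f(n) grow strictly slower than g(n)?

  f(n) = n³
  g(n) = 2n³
False

f(n) = n³ is O(n³), and g(n) = 2n³ is O(n³).
Since they have the same growth rate, f(n) = o(g(n)) is false.
(f = o(g) requires f to grow strictly slower, not equal.)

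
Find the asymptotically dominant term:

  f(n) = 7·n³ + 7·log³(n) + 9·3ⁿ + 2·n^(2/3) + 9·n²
9·3ⁿ

Looking at each term:
  - 7·n³ is O(n³)
  - 7·log³(n) is O(log³ n)
  - 9·3ⁿ is O(3ⁿ)
  - 2·n^(2/3) is O(n^(2/3))
  - 9·n² is O(n²)

The term 9·3ⁿ (O(3ⁿ)) grows fastest and dominates all others.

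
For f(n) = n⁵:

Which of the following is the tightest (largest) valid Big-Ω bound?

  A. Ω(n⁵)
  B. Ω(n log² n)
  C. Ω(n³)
A

f(n) = n⁵ is Ω(n⁵).
All listed options are valid Big-Ω bounds (lower bounds),
but Ω(n⁵) is the tightest (largest valid bound).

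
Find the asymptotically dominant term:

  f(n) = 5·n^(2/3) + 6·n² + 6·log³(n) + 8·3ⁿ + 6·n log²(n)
8·3ⁿ

Looking at each term:
  - 5·n^(2/3) is O(n^(2/3))
  - 6·n² is O(n²)
  - 6·log³(n) is O(log³ n)
  - 8·3ⁿ is O(3ⁿ)
  - 6·n log²(n) is O(n log² n)

The term 8·3ⁿ (O(3ⁿ)) grows fastest and dominates all others.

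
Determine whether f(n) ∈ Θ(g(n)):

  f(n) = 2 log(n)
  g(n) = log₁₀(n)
True

f(n) = 2 log(n) and g(n) = log₁₀(n) are both O(log n).
Since they have the same asymptotic growth rate, f(n) = Θ(g(n)) is true.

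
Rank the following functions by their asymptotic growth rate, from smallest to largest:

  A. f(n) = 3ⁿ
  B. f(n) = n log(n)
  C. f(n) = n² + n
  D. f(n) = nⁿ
B < C < A < D

Comparing growth rates:
B = n log(n) is O(n log n)
C = n² + n is O(n²)
A = 3ⁿ is O(3ⁿ)
D = nⁿ is O(nⁿ)

Therefore, the order from slowest to fastest is: B < C < A < D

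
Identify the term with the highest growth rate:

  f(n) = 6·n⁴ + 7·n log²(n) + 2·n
6·n⁴

Looking at each term:
  - 6·n⁴ is O(n⁴)
  - 7·n log²(n) is O(n log² n)
  - 2·n is O(n)

The term 6·n⁴ (O(n⁴)) grows fastest and dominates all others.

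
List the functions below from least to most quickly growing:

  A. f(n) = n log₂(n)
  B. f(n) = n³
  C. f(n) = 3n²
A < C < B

Comparing growth rates:
A = n log₂(n) is O(n log n)
C = 3n² is O(n²)
B = n³ is O(n³)

Therefore, the order from slowest to fastest is: A < C < B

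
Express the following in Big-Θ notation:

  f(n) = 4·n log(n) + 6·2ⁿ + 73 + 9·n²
Θ(2ⁿ)

Order the terms by growth rate: 73 ≺ 4·n log(n) ≺ 9·n² ≺ 6·2ⁿ.
The fastest-growing term 6·2ⁿ dominates as n → ∞; dropping its constant factor gives Θ(2ⁿ).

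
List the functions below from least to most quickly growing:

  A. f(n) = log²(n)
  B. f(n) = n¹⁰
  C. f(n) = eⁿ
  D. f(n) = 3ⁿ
A < B < C < D

Comparing growth rates:
A = log²(n) is O(log² n)
B = n¹⁰ is O(n¹⁰)
C = eⁿ is O(eⁿ)
D = 3ⁿ is O(3ⁿ)

Therefore, the order from slowest to fastest is: A < B < C < D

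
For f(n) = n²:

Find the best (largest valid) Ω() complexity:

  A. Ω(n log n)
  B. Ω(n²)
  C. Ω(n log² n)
B

f(n) = n² is Ω(n²).
All listed options are valid Big-Ω bounds (lower bounds),
but Ω(n²) is the tightest (largest valid bound).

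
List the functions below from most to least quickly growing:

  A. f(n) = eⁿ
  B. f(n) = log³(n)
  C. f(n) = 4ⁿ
C > A > B

Comparing growth rates:
C = 4ⁿ is O(4ⁿ)
A = eⁿ is O(eⁿ)
B = log³(n) is O(log³ n)

Therefore, the order from fastest to slowest is: C > A > B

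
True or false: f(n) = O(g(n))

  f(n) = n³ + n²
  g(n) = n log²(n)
False

f(n) = n³ + n² is O(n³), and g(n) = n log²(n) is O(n log² n).
Since O(n³) grows faster than O(n log² n), f(n) = O(g(n)) is false.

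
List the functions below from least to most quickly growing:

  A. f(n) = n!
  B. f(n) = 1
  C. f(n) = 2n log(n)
B < C < A

Comparing growth rates:
B = 1 is O(1)
C = 2n log(n) is O(n log n)
A = n! is O(n!)

Therefore, the order from slowest to fastest is: B < C < A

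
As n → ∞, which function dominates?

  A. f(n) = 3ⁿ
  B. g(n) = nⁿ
B

f(n) = 3ⁿ is O(3ⁿ), while g(n) = nⁿ is O(nⁿ).
Since O(nⁿ) grows faster than O(3ⁿ), g(n) dominates.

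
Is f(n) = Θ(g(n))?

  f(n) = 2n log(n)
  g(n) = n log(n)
True

f(n) = 2n log(n) and g(n) = n log(n) are both O(n log n).
Since they have the same asymptotic growth rate, f(n) = Θ(g(n)) is true.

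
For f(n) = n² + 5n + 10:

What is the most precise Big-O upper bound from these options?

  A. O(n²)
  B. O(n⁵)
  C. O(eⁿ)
A

f(n) = n² + 5n + 10 is O(n²).
All listed options are valid Big-O bounds (upper bounds),
but O(n²) is the tightest (smallest valid bound).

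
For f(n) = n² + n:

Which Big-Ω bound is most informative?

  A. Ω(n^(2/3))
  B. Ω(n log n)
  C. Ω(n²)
C

f(n) = n² + n is Ω(n²).
All listed options are valid Big-Ω bounds (lower bounds),
but Ω(n²) is the tightest (largest valid bound).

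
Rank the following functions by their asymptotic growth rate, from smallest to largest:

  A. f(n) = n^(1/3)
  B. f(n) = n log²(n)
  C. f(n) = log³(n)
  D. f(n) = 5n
C < A < D < B

Comparing growth rates:
C = log³(n) is O(log³ n)
A = n^(1/3) is O(n^(1/3))
D = 5n is O(n)
B = n log²(n) is O(n log² n)

Therefore, the order from slowest to fastest is: C < A < D < B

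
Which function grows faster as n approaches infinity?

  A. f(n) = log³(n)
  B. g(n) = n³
B

f(n) = log³(n) is O(log³ n), while g(n) = n³ is O(n³).
Since O(n³) grows faster than O(log³ n), g(n) dominates.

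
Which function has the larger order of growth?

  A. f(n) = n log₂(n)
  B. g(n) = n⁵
B

f(n) = n log₂(n) is O(n log n), while g(n) = n⁵ is O(n⁵).
Since O(n⁵) grows faster than O(n log n), g(n) dominates.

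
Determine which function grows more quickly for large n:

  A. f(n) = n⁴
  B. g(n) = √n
A

f(n) = n⁴ is O(n⁴), while g(n) = √n is O(√n).
Since O(n⁴) grows faster than O(√n), f(n) dominates.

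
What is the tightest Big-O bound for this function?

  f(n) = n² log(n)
O(n² log n)

The dominant term in n² log(n) is n² log(n), which is Θ(n² log n).
Constants are absorbed, so the tightest bound is O(n² log n).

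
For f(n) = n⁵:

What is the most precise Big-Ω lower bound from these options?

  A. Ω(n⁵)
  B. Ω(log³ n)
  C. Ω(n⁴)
A

f(n) = n⁵ is Ω(n⁵).
All listed options are valid Big-Ω bounds (lower bounds),
but Ω(n⁵) is the tightest (largest valid bound).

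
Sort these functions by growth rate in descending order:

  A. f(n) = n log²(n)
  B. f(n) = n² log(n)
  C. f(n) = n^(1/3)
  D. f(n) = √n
B > A > D > C

Comparing growth rates:
B = n² log(n) is O(n² log n)
A = n log²(n) is O(n log² n)
D = √n is O(√n)
C = n^(1/3) is O(n^(1/3))

Therefore, the order from fastest to slowest is: B > A > D > C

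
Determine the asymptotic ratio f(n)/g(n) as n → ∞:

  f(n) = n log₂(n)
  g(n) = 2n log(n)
1/(2*log(2))

Since n log₂(n) and 2n log(n) have the same growth rate (O(n log n)),
the ratio converges to a constant: 1/(2*log(2)).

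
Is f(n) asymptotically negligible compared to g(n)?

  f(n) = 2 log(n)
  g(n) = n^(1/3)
True

f(n) = 2 log(n) is O(log n), and g(n) = n^(1/3) is O(n^(1/3)).
Since O(log n) grows strictly slower than O(n^(1/3)), f(n) = o(g(n)) is true.
This means lim(n→∞) f(n)/g(n) = 0.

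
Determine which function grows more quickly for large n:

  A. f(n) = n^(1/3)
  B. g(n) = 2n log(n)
B

f(n) = n^(1/3) is O(n^(1/3)), while g(n) = 2n log(n) is O(n log n).
Since O(n log n) grows faster than O(n^(1/3)), g(n) dominates.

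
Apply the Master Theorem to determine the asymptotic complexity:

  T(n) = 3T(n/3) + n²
Θ(n²)

Master Theorem: a = 3, b = 3, f(n) = n².
Compute the critical exponent d = log₃(3) = 1.
Compare f(n) = Θ(n²) against n^d:
  k = 2 > d = 1, so f(n) = Ω(n^(d+ε)) — Case 3.
  Regularity: a·(n/b)^2/n^2 = a/b^2 = 3/9 < 1 ✓.
  The top-level work dominates: T(n) = Θ(f(n)) = Θ(n²).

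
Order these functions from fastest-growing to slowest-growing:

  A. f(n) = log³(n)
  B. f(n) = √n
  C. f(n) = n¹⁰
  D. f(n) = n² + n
C > D > B > A

Comparing growth rates:
C = n¹⁰ is O(n¹⁰)
D = n² + n is O(n²)
B = √n is O(√n)
A = log³(n) is O(log³ n)

Therefore, the order from fastest to slowest is: C > D > B > A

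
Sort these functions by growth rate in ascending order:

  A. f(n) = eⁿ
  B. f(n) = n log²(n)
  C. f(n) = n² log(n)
B < C < A

Comparing growth rates:
B = n log²(n) is O(n log² n)
C = n² log(n) is O(n² log n)
A = eⁿ is O(eⁿ)

Therefore, the order from slowest to fastest is: B < C < A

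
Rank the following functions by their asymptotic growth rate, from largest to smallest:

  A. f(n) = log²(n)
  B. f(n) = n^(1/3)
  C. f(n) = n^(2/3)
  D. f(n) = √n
C > D > B > A

Comparing growth rates:
C = n^(2/3) is O(n^(2/3))
D = √n is O(√n)
B = n^(1/3) is O(n^(1/3))
A = log²(n) is O(log² n)

Therefore, the order from fastest to slowest is: C > D > B > A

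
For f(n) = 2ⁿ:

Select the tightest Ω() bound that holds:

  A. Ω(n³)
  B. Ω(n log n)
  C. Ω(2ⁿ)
C

f(n) = 2ⁿ is Ω(2ⁿ).
All listed options are valid Big-Ω bounds (lower bounds),
but Ω(2ⁿ) is the tightest (largest valid bound).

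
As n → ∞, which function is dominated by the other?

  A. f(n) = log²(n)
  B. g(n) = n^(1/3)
A

f(n) = log²(n) is O(log² n), while g(n) = n^(1/3) is O(n^(1/3)).
Since O(log² n) grows slower than O(n^(1/3)), f(n) is dominated.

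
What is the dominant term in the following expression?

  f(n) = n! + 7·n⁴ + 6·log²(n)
n!

Looking at each term:
  - n! is O(n!)
  - 7·n⁴ is O(n⁴)
  - 6·log²(n) is O(log² n)

The term n! (O(n!)) grows fastest and dominates all others.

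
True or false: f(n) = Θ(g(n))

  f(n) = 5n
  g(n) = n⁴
False

f(n) = 5n is O(n), and g(n) = n⁴ is O(n⁴).
Since they have different growth rates, f(n) = Θ(g(n)) is false.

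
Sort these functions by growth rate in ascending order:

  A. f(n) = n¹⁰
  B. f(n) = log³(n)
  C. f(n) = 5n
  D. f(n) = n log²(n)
B < C < D < A

Comparing growth rates:
B = log³(n) is O(log³ n)
C = 5n is O(n)
D = n log²(n) is O(n log² n)
A = n¹⁰ is O(n¹⁰)

Therefore, the order from slowest to fastest is: B < C < D < A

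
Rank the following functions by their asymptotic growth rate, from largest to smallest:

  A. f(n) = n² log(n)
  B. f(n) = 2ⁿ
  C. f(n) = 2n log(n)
B > A > C

Comparing growth rates:
B = 2ⁿ is O(2ⁿ)
A = n² log(n) is O(n² log n)
C = 2n log(n) is O(n log n)

Therefore, the order from fastest to slowest is: B > A > C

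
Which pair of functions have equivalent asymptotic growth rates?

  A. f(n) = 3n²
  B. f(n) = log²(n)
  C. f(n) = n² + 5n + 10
A and C

Examining each function:
  A. 3n² is O(n²)
  B. log²(n) is O(log² n)
  C. n² + 5n + 10 is O(n²)

Functions A and C both have the same complexity class.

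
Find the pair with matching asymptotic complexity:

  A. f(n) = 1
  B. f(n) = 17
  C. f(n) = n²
A and B

Examining each function:
  A. 1 is O(1)
  B. 17 is O(1)
  C. n² is O(n²)

Functions A and B both have the same complexity class.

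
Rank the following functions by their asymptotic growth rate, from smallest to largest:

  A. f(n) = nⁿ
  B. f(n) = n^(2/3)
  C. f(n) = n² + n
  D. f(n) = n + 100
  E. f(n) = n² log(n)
B < D < C < E < A

Comparing growth rates:
B = n^(2/3) is O(n^(2/3))
D = n + 100 is O(n)
C = n² + n is O(n²)
E = n² log(n) is O(n² log n)
A = nⁿ is O(nⁿ)

Therefore, the order from slowest to fastest is: B < D < C < E < A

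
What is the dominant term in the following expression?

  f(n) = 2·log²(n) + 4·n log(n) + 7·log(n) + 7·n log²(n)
7·n log²(n)

Looking at each term:
  - 2·log²(n) is O(log² n)
  - 4·n log(n) is O(n log n)
  - 7·log(n) is O(log n)
  - 7·n log²(n) is O(n log² n)

The term 7·n log²(n) (O(n log² n)) grows fastest and dominates all others.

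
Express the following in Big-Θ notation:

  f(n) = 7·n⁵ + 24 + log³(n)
Θ(n⁵)

Order the terms by growth rate: 24 ≺ log³(n) ≺ 7·n⁵.
The fastest-growing term 7·n⁵ dominates as n → ∞; dropping its constant factor gives Θ(n⁵).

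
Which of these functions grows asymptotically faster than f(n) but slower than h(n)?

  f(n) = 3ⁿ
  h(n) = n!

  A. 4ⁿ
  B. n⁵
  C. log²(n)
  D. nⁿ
A

We need g(n) with 3ⁿ = o(g(n)) and g(n) = o(n!), i.e. O(3ⁿ) ≺ g ≺ O(n!).
Check each option:
  A. 4ⁿ — O(4ⁿ) is strictly between O(3ⁿ) and O(n!) ✓
  B. n⁵ — O(n⁵) does not grow strictly faster than f(n)
  C. log²(n) — O(log² n) does not grow strictly faster than f(n)
  D. nⁿ — O(nⁿ) does not grow strictly slower than h(n)

Only option A (4ⁿ) lies strictly between.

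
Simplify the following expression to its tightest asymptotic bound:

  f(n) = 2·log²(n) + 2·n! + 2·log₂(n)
Θ(n!)

Order the terms by growth rate: 2·log₂(n) ≺ 2·log²(n) ≺ 2·n!.
The fastest-growing term 2·n! dominates as n → ∞; dropping its constant factor gives Θ(n!).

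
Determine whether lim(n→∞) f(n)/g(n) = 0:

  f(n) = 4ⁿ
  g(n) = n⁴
False

f(n) = 4ⁿ is O(4ⁿ), and g(n) = n⁴ is O(n⁴).
Since O(4ⁿ) grows faster than or equal to O(n⁴), f(n) = o(g(n)) is false.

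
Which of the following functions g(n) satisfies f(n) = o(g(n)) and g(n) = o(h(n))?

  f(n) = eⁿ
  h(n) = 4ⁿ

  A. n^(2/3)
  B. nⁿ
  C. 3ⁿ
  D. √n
C

We need g(n) with eⁿ = o(g(n)) and g(n) = o(4ⁿ), i.e. O(eⁿ) ≺ g ≺ O(4ⁿ).
Check each option:
  A. n^(2/3) — O(n^(2/3)) does not grow strictly faster than f(n)
  B. nⁿ — O(nⁿ) does not grow strictly slower than h(n)
  C. 3ⁿ — O(3ⁿ) is strictly between O(eⁿ) and O(4ⁿ) ✓
  D. √n — O(√n) does not grow strictly faster than f(n)

Only option C (3ⁿ) lies strictly between.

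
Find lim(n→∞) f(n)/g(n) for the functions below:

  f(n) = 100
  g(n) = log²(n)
0

Since 100 (O(1)) grows slower than log²(n) (O(log² n)),
the ratio f(n)/g(n) → 0 as n → ∞.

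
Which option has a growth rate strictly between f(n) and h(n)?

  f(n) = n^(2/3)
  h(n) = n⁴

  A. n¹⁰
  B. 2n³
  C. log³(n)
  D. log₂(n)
B

We need g(n) with n^(2/3) = o(g(n)) and g(n) = o(n⁴), i.e. O(n^(2/3)) ≺ g ≺ O(n⁴).
Check each option:
  A. n¹⁰ — O(n¹⁰) does not grow strictly slower than h(n)
  B. 2n³ — O(n³) is strictly between O(n^(2/3)) and O(n⁴) ✓
  C. log³(n) — O(log³ n) does not grow strictly faster than f(n)
  D. log₂(n) — O(log n) does not grow strictly faster than f(n)

Only option B (2n³) lies strictly between.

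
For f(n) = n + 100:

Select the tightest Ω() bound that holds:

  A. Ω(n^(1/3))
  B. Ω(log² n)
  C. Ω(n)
C

f(n) = n + 100 is Ω(n).
All listed options are valid Big-Ω bounds (lower bounds),
but Ω(n) is the tightest (largest valid bound).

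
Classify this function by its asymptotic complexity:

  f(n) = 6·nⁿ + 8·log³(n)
O(nⁿ)

The dominant term in 6·nⁿ + 8·log³(n) is 6·nⁿ, which is Θ(nⁿ).
Lower-order terms (8·log³(n)) are asymptotically negligible.
Constants are absorbed, so the tightest bound is O(nⁿ).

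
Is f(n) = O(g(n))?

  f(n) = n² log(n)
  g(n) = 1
False

f(n) = n² log(n) is O(n² log n), and g(n) = 1 is O(1).
Since O(n² log n) grows faster than O(1), f(n) = O(g(n)) is false.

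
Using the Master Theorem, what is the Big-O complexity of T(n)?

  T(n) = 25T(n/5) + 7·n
Θ(n²)

Master Theorem: a = 25, b = 5, f(n) = 7·n.
Compute the critical exponent d = log₅(25) = 2.
Compare f(n) = Θ(n) against n^d:
  k = 1 < d = 2, so f(n) = O(n^(d-ε)) — Case 1.
  The recursion cost dominates: T(n) = Θ(n^d) = Θ(n²).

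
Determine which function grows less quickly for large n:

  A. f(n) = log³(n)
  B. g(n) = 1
B

f(n) = log³(n) is O(log³ n), while g(n) = 1 is O(1).
Since O(1) grows slower than O(log³ n), g(n) is dominated.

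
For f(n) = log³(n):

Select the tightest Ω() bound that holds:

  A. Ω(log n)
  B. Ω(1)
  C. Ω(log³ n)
C

f(n) = log³(n) is Ω(log³ n).
All listed options are valid Big-Ω bounds (lower bounds),
but Ω(log³ n) is the tightest (largest valid bound).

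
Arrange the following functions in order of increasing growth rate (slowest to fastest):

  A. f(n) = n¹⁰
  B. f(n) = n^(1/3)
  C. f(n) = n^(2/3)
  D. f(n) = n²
B < C < D < A

Comparing growth rates:
B = n^(1/3) is O(n^(1/3))
C = n^(2/3) is O(n^(2/3))
D = n² is O(n²)
A = n¹⁰ is O(n¹⁰)

Therefore, the order from slowest to fastest is: B < C < D < A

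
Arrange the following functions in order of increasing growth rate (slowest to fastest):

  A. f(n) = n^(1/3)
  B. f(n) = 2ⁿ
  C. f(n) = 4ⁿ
A < B < C

Comparing growth rates:
A = n^(1/3) is O(n^(1/3))
B = 2ⁿ is O(2ⁿ)
C = 4ⁿ is O(4ⁿ)

Therefore, the order from slowest to fastest is: A < B < C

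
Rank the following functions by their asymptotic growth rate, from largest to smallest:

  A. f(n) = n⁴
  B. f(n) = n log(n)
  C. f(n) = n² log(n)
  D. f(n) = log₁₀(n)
A > C > B > D

Comparing growth rates:
A = n⁴ is O(n⁴)
C = n² log(n) is O(n² log n)
B = n log(n) is O(n log n)
D = log₁₀(n) is O(log n)

Therefore, the order from fastest to slowest is: A > C > B > D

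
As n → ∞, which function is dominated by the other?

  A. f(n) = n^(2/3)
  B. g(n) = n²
A

f(n) = n^(2/3) is O(n^(2/3)), while g(n) = n² is O(n²).
Since O(n^(2/3)) grows slower than O(n²), f(n) is dominated.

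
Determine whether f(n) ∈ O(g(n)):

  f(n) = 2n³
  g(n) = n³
True

f(n) = 2n³ and g(n) = n³ are both O(n³).
Big-O permits equal growth rates (f ≤ c·g for some c), so f(n) = O(g(n)) is true.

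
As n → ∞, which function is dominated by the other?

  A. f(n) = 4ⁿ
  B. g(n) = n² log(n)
B

f(n) = 4ⁿ is O(4ⁿ), while g(n) = n² log(n) is O(n² log n).
Since O(n² log n) grows slower than O(4ⁿ), g(n) is dominated.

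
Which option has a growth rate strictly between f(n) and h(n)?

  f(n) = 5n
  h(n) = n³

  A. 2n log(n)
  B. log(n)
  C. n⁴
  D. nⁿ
A

We need g(n) with 5n = o(g(n)) and g(n) = o(n³), i.e. O(n) ≺ g ≺ O(n³).
Check each option:
  A. 2n log(n) — O(n log n) is strictly between O(n) and O(n³) ✓
  B. log(n) — O(log n) does not grow strictly faster than f(n)
  C. n⁴ — O(n⁴) does not grow strictly slower than h(n)
  D. nⁿ — O(nⁿ) does not grow strictly slower than h(n)

Only option A (2n log(n)) lies strictly between.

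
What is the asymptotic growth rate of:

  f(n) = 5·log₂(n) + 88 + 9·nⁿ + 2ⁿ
Θ(nⁿ)

Order the terms by growth rate: 88 ≺ 5·log₂(n) ≺ 2ⁿ ≺ 9·nⁿ.
The fastest-growing term 9·nⁿ dominates as n → ∞; dropping its constant factor gives Θ(nⁿ).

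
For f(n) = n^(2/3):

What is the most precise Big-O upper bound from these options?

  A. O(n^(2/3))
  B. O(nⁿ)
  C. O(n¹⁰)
A

f(n) = n^(2/3) is O(n^(2/3)).
All listed options are valid Big-O bounds (upper bounds),
but O(n^(2/3)) is the tightest (smallest valid bound).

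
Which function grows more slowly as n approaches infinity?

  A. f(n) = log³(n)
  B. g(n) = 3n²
A

f(n) = log³(n) is O(log³ n), while g(n) = 3n² is O(n²).
Since O(log³ n) grows slower than O(n²), f(n) is dominated.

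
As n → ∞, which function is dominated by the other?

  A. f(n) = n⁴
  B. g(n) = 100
B

f(n) = n⁴ is O(n⁴), while g(n) = 100 is O(1).
Since O(1) grows slower than O(n⁴), g(n) is dominated.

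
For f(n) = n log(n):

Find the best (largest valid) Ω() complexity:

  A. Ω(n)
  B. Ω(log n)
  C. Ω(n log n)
C

f(n) = n log(n) is Ω(n log n).
All listed options are valid Big-Ω bounds (lower bounds),
but Ω(n log n) is the tightest (largest valid bound).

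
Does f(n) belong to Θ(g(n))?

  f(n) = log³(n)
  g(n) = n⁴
False

f(n) = log³(n) is O(log³ n), and g(n) = n⁴ is O(n⁴).
Since they have different growth rates, f(n) = Θ(g(n)) is false.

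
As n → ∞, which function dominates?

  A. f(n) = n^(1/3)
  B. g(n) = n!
B

f(n) = n^(1/3) is O(n^(1/3)), while g(n) = n! is O(n!).
Since O(n!) grows faster than O(n^(1/3)), g(n) dominates.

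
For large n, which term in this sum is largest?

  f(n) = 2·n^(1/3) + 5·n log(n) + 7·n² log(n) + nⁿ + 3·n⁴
nⁿ

Looking at each term:
  - 2·n^(1/3) is O(n^(1/3))
  - 5·n log(n) is O(n log n)
  - 7·n² log(n) is O(n² log n)
  - nⁿ is O(nⁿ)
  - 3·n⁴ is O(n⁴)

The term nⁿ (O(nⁿ)) grows fastest and dominates all others.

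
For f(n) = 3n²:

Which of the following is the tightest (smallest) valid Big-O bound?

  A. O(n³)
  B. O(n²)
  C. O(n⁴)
B

f(n) = 3n² is O(n²).
All listed options are valid Big-O bounds (upper bounds),
but O(n²) is the tightest (smallest valid bound).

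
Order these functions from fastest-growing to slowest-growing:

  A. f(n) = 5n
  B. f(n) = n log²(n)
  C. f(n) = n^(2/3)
B > A > C

Comparing growth rates:
B = n log²(n) is O(n log² n)
A = 5n is O(n)
C = n^(2/3) is O(n^(2/3))

Therefore, the order from fastest to slowest is: B > A > C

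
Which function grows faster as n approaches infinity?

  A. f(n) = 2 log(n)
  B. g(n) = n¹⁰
B

f(n) = 2 log(n) is O(log n), while g(n) = n¹⁰ is O(n¹⁰).
Since O(n¹⁰) grows faster than O(log n), g(n) dominates.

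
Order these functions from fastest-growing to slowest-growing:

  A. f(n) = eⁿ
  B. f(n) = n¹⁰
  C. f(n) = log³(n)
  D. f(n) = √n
A > B > D > C

Comparing growth rates:
A = eⁿ is O(eⁿ)
B = n¹⁰ is O(n¹⁰)
D = √n is O(√n)
C = log³(n) is O(log³ n)

Therefore, the order from fastest to slowest is: A > B > D > C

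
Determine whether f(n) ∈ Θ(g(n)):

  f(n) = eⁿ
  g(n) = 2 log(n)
False

f(n) = eⁿ is O(eⁿ), and g(n) = 2 log(n) is O(log n).
Since they have different growth rates, f(n) = Θ(g(n)) is false.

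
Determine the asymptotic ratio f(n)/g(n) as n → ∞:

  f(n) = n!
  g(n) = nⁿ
0

Since n! (O(n!)) grows slower than nⁿ (O(nⁿ)),
the ratio f(n)/g(n) → 0 as n → ∞.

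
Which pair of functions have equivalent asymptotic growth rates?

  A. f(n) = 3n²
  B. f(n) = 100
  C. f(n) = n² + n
A and C

Examining each function:
  A. 3n² is O(n²)
  B. 100 is O(1)
  C. n² + n is O(n²)

Functions A and C both have the same complexity class.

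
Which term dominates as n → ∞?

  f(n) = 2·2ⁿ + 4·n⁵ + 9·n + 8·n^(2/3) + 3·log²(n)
2·2ⁿ

Looking at each term:
  - 2·2ⁿ is O(2ⁿ)
  - 4·n⁵ is O(n⁵)
  - 9·n is O(n)
  - 8·n^(2/3) is O(n^(2/3))
  - 3·log²(n) is O(log² n)

The term 2·2ⁿ (O(2ⁿ)) grows fastest and dominates all others.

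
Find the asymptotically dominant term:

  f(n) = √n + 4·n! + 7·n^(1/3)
4·n!

Looking at each term:
  - √n is O(√n)
  - 4·n! is O(n!)
  - 7·n^(1/3) is O(n^(1/3))

The term 4·n! (O(n!)) grows fastest and dominates all others.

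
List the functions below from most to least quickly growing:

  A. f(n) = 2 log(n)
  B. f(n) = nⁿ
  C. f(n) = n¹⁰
B > C > A

Comparing growth rates:
B = nⁿ is O(nⁿ)
C = n¹⁰ is O(n¹⁰)
A = 2 log(n) is O(log n)

Therefore, the order from fastest to slowest is: B > C > A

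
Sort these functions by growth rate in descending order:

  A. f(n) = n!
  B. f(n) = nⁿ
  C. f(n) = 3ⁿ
B > A > C

Comparing growth rates:
B = nⁿ is O(nⁿ)
A = n! is O(n!)
C = 3ⁿ is O(3ⁿ)

Therefore, the order from fastest to slowest is: B > A > C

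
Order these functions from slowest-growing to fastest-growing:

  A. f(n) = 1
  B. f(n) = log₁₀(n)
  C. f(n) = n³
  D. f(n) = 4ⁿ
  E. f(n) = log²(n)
A < B < E < C < D

Comparing growth rates:
A = 1 is O(1)
B = log₁₀(n) is O(log n)
E = log²(n) is O(log² n)
C = n³ is O(n³)
D = 4ⁿ is O(4ⁿ)

Therefore, the order from slowest to fastest is: A < B < E < C < D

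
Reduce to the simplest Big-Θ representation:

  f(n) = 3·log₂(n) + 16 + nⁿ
Θ(nⁿ)

Order the terms by growth rate: 16 ≺ 3·log₂(n) ≺ nⁿ.
The fastest-growing term nⁿ dominates as n → ∞; dropping its constant factor gives Θ(nⁿ).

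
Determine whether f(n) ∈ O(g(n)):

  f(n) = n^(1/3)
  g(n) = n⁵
True

f(n) = n^(1/3) is O(n^(1/3)), and g(n) = n⁵ is O(n⁵).
Since O(n^(1/3)) ⊆ O(n⁵) (f grows no faster than g), f(n) = O(g(n)) is true.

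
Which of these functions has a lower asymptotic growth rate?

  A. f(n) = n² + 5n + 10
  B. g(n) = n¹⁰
A

f(n) = n² + 5n + 10 is O(n²), while g(n) = n¹⁰ is O(n¹⁰).
Since O(n²) grows slower than O(n¹⁰), f(n) is dominated.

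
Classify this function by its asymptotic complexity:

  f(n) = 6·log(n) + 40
O(log n)

The dominant term in 6·log(n) + 40 is 6·log(n), which is Θ(log n).
Lower-order terms (40) are asymptotically negligible.
Constants are absorbed, so the tightest bound is O(log n).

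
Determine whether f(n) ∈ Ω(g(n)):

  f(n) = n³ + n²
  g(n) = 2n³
True

f(n) = n³ + n² and g(n) = 2n³ are both O(n³).
Big-Ω permits equal growth rates (f ≥ c·g for some c > 0), so f(n) = Ω(g(n)) is true.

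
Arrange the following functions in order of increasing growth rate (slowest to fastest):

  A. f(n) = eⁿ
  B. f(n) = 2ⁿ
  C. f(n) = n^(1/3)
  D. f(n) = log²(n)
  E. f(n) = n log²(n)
D < C < E < B < A

Comparing growth rates:
D = log²(n) is O(log² n)
C = n^(1/3) is O(n^(1/3))
E = n log²(n) is O(n log² n)
B = 2ⁿ is O(2ⁿ)
A = eⁿ is O(eⁿ)

Therefore, the order from slowest to fastest is: D < C < E < B < A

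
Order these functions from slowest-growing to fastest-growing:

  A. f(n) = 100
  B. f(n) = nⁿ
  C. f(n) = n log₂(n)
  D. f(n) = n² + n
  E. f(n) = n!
A < C < D < E < B

Comparing growth rates:
A = 100 is O(1)
C = n log₂(n) is O(n log n)
D = n² + n is O(n²)
E = n! is O(n!)
B = nⁿ is O(nⁿ)

Therefore, the order from slowest to fastest is: A < C < D < E < B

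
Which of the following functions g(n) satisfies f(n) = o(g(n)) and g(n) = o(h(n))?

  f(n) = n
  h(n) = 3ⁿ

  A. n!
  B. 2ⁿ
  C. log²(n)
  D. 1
B

We need g(n) with n = o(g(n)) and g(n) = o(3ⁿ), i.e. O(n) ≺ g ≺ O(3ⁿ).
Check each option:
  A. n! — O(n!) does not grow strictly slower than h(n)
  B. 2ⁿ — O(2ⁿ) is strictly between O(n) and O(3ⁿ) ✓
  C. log²(n) — O(log² n) does not grow strictly faster than f(n)
  D. 1 — O(1) does not grow strictly faster than f(n)

Only option B (2ⁿ) lies strictly between.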